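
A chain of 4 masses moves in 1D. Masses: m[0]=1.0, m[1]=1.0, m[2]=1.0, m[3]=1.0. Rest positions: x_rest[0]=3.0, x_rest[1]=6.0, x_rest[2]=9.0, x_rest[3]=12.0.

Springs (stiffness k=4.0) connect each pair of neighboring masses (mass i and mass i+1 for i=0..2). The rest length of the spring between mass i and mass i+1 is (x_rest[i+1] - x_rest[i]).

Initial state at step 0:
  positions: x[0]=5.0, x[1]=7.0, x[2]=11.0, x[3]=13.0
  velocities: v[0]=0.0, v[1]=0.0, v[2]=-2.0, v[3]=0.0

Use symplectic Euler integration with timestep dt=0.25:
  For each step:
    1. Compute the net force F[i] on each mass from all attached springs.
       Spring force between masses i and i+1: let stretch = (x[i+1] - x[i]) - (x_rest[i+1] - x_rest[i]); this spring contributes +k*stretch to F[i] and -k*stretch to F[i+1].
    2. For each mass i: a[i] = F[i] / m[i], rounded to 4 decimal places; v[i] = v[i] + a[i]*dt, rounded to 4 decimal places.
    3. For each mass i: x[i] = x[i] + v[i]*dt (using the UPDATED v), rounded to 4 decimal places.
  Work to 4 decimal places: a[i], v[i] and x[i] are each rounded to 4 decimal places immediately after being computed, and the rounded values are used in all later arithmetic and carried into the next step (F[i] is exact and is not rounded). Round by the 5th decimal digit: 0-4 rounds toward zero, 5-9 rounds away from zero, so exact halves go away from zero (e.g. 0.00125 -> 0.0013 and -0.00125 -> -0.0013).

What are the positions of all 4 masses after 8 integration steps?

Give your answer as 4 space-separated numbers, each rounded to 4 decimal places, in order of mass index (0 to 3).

Answer: 2.9791 6.9558 9.2258 12.8394

Derivation:
Step 0: x=[5.0000 7.0000 11.0000 13.0000] v=[0.0000 0.0000 -2.0000 0.0000]
Step 1: x=[4.7500 7.5000 10.0000 13.2500] v=[-1.0000 2.0000 -4.0000 1.0000]
Step 2: x=[4.4375 7.9375 9.1875 13.4375] v=[-1.2500 1.7500 -3.2500 0.7500]
Step 3: x=[4.2500 7.8125 9.1250 13.3125] v=[-0.7500 -0.5000 -0.2500 -0.5000]
Step 4: x=[4.2031 7.1250 9.7813 12.8906] v=[-0.1875 -2.7500 2.6250 -1.6875]
Step 5: x=[4.1367 6.3711 10.5508 12.4414] v=[-0.2656 -3.0156 3.0780 -1.7968]
Step 6: x=[3.8789 6.1035 10.7480 12.2696] v=[-1.0312 -1.0703 0.7889 -0.6874]
Step 7: x=[3.4273 6.4409 10.1645 12.4674] v=[-1.8066 1.3496 -2.3340 0.7910]
Step 8: x=[2.9791 6.9558 9.2258 12.8394] v=[-1.7930 2.0596 -3.7547 1.4881]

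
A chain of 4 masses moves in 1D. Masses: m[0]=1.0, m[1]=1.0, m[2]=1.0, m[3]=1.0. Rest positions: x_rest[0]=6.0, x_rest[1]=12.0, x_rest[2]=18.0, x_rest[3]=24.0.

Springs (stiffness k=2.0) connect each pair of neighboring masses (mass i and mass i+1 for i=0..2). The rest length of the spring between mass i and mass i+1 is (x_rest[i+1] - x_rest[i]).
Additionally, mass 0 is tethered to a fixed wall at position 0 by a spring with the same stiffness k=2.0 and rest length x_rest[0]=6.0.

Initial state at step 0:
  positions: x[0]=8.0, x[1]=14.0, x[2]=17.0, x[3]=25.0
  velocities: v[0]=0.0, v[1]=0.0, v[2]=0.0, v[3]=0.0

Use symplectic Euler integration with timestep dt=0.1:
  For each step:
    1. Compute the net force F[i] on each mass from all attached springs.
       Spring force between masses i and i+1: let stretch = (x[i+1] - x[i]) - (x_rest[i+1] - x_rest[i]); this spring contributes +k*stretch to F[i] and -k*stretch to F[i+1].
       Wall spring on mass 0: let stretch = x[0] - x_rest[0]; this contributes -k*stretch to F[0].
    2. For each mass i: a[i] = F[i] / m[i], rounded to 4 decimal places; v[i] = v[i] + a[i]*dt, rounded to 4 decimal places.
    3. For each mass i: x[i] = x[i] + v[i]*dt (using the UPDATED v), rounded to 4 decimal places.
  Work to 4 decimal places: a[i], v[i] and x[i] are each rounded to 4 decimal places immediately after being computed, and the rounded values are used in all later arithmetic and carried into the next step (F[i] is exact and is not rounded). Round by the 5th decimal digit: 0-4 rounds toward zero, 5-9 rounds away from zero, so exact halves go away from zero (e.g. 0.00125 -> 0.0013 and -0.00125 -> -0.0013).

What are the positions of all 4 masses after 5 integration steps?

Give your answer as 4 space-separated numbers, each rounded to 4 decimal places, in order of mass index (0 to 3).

Step 0: x=[8.0000 14.0000 17.0000 25.0000] v=[0.0000 0.0000 0.0000 0.0000]
Step 1: x=[7.9600 13.9400 17.1000 24.9600] v=[-0.4000 -0.6000 1.0000 -0.4000]
Step 2: x=[7.8804 13.8236 17.2940 24.8828] v=[-0.7960 -1.1640 1.9400 -0.7720]
Step 3: x=[7.7621 13.6577 17.5704 24.7738] v=[-1.1834 -1.6586 2.7637 -1.0898]
Step 4: x=[7.6064 13.4522 17.9126 24.6408] v=[-1.5567 -2.0552 3.4218 -1.3305]
Step 5: x=[7.4155 13.2190 18.3001 24.4932] v=[-1.9088 -2.3323 3.8754 -1.4761]

Answer: 7.4155 13.2190 18.3001 24.4932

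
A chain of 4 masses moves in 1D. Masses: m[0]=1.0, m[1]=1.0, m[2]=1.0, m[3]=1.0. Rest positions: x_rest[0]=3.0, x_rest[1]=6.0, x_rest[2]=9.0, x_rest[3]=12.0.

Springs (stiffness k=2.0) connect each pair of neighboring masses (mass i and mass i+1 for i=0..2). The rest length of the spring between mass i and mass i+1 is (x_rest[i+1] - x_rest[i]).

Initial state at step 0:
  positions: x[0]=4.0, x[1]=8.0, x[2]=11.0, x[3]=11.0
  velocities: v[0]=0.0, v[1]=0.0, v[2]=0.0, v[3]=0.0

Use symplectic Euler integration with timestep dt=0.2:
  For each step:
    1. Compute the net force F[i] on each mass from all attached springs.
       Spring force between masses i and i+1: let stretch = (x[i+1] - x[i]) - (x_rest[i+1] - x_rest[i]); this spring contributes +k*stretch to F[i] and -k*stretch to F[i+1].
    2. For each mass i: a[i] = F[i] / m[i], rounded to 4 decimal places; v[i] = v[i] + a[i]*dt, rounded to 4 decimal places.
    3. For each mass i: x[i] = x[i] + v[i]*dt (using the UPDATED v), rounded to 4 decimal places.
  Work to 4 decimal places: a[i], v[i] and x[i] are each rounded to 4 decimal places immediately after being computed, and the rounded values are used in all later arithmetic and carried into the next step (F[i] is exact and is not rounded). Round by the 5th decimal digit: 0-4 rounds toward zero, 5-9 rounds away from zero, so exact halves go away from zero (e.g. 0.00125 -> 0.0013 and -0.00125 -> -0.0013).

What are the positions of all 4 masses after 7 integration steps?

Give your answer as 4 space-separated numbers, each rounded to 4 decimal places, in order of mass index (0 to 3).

Answer: 4.8620 6.2157 8.7580 14.1641

Derivation:
Step 0: x=[4.0000 8.0000 11.0000 11.0000] v=[0.0000 0.0000 0.0000 0.0000]
Step 1: x=[4.0800 7.9200 10.7600 11.2400] v=[0.4000 -0.4000 -1.2000 1.2000]
Step 2: x=[4.2272 7.7600 10.3312 11.6816] v=[0.7360 -0.8000 -2.1440 2.2080]
Step 3: x=[4.4170 7.5231 9.8047 12.2552] v=[0.9491 -1.1846 -2.6323 2.8678]
Step 4: x=[4.6153 7.2202 9.2918 12.8727] v=[0.9915 -1.5144 -2.5647 3.0876]
Step 5: x=[4.7820 6.8747 8.8996 13.4437] v=[0.8335 -1.7277 -1.9610 2.8552]
Step 6: x=[4.8761 6.5237 8.7089 13.8912] v=[0.4706 -1.7548 -0.9533 2.2376]
Step 7: x=[4.8620 6.2157 8.7580 14.1641] v=[-0.0704 -1.5398 0.2455 1.3647]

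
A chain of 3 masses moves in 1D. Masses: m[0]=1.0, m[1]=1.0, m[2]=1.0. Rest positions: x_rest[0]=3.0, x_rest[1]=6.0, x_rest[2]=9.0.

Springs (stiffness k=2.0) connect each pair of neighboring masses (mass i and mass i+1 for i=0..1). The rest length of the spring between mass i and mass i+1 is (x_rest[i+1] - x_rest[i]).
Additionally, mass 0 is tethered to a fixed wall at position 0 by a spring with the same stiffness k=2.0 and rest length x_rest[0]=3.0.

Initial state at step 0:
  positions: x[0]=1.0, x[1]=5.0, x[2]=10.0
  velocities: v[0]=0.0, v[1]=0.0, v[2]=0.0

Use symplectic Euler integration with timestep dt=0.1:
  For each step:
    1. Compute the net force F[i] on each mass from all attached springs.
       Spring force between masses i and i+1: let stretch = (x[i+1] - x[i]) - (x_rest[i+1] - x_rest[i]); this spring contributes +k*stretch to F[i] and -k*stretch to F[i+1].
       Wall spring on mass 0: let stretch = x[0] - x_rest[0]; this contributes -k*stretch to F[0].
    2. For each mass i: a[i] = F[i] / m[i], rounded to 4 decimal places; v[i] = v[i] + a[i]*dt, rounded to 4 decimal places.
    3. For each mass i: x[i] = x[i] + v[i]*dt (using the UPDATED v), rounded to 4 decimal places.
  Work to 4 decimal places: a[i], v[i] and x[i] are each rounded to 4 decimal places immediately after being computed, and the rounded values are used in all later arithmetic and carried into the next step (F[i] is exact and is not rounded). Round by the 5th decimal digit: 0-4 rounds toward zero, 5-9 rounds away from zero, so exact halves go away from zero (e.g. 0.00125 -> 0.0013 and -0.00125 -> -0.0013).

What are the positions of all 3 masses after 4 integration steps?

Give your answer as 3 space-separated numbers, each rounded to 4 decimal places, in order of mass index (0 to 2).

Answer: 1.5705 5.1940 9.6178

Derivation:
Step 0: x=[1.0000 5.0000 10.0000] v=[0.0000 0.0000 0.0000]
Step 1: x=[1.0600 5.0200 9.9600] v=[0.6000 0.2000 -0.4000]
Step 2: x=[1.1780 5.0596 9.8812] v=[1.1800 0.3960 -0.7880]
Step 3: x=[1.3501 5.1180 9.7660] v=[1.7207 0.5840 -1.1523]
Step 4: x=[1.5705 5.1940 9.6178] v=[2.2043 0.7600 -1.4819]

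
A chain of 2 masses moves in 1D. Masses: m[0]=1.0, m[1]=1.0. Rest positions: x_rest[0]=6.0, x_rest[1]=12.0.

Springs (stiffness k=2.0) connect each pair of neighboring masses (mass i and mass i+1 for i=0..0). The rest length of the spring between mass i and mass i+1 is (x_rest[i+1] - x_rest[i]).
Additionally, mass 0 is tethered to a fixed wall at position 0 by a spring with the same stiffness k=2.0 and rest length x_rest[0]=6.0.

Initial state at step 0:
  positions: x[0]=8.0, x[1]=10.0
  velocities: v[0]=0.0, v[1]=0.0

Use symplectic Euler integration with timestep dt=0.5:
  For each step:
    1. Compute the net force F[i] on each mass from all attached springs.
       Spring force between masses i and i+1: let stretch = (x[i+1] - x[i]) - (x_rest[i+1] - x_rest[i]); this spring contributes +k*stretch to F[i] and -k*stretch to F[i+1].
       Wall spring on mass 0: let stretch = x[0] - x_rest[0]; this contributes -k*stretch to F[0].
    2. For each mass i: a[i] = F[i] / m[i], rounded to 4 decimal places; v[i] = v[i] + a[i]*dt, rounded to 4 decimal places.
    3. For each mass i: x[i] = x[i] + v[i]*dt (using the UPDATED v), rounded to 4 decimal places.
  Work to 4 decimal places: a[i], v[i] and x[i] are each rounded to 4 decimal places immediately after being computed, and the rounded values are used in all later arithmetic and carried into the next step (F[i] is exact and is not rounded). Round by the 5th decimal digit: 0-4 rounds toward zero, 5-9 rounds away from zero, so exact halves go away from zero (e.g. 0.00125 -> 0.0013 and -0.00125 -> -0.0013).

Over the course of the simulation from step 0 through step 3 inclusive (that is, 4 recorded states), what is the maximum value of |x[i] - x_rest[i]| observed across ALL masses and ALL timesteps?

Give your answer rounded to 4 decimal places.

Answer: 3.0000

Derivation:
Step 0: x=[8.0000 10.0000] v=[0.0000 0.0000]
Step 1: x=[5.0000 12.0000] v=[-6.0000 4.0000]
Step 2: x=[3.0000 13.5000] v=[-4.0000 3.0000]
Step 3: x=[4.7500 12.7500] v=[3.5000 -1.5000]
Max displacement = 3.0000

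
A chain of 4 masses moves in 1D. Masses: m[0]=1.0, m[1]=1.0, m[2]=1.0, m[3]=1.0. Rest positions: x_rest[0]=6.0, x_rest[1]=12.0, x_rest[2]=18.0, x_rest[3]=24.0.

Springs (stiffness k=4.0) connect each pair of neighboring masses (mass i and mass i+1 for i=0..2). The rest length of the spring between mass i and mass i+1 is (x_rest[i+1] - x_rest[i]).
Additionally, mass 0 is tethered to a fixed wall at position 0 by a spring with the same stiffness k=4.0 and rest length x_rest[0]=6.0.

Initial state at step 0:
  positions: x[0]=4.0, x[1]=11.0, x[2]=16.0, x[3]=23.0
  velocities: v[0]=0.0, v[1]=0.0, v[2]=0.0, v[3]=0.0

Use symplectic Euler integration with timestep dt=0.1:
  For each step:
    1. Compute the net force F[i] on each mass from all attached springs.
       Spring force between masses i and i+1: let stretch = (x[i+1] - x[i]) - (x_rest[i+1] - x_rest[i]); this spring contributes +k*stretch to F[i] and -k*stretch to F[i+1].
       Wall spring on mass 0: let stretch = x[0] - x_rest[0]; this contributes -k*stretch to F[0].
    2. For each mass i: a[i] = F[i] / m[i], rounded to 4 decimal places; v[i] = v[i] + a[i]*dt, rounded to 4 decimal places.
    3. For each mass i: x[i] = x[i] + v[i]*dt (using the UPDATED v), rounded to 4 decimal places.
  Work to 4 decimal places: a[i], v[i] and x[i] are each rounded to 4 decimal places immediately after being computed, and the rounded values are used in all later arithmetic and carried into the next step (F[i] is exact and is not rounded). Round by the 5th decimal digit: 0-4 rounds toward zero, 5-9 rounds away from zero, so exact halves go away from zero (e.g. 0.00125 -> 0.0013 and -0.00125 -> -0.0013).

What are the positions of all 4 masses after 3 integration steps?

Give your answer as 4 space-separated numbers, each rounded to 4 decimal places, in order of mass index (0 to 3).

Step 0: x=[4.0000 11.0000 16.0000 23.0000] v=[0.0000 0.0000 0.0000 0.0000]
Step 1: x=[4.1200 10.9200 16.0800 22.9600] v=[1.2000 -0.8000 0.8000 -0.4000]
Step 2: x=[4.3472 10.7744 16.2288 22.8848] v=[2.2720 -1.4560 1.4880 -0.7520]
Step 3: x=[4.6576 10.5899 16.4257 22.7834] v=[3.1040 -1.8451 1.9686 -1.0144]

Answer: 4.6576 10.5899 16.4257 22.7834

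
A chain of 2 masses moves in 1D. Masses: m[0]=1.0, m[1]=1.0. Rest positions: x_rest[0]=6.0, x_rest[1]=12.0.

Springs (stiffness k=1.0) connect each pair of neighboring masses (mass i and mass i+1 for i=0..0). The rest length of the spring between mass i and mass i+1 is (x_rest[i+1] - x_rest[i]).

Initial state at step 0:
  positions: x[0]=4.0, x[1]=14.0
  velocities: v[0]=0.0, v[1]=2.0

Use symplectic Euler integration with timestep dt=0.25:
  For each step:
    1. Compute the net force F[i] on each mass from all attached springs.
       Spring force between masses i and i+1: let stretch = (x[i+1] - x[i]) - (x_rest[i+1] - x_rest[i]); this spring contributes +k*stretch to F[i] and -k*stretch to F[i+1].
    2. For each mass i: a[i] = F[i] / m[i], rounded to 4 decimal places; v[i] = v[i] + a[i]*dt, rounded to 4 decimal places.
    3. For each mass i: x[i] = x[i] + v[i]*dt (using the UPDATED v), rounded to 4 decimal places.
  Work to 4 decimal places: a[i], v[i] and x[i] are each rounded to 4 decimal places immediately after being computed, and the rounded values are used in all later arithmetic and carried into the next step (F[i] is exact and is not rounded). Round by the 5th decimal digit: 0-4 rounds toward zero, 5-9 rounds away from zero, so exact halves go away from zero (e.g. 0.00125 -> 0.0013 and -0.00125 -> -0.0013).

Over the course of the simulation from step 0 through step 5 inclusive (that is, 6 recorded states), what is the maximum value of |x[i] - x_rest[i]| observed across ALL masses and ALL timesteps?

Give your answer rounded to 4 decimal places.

Answer: 2.2500

Derivation:
Step 0: x=[4.0000 14.0000] v=[0.0000 2.0000]
Step 1: x=[4.2500 14.2500] v=[1.0000 1.0000]
Step 2: x=[4.7500 14.2500] v=[2.0000 0.0000]
Step 3: x=[5.4688 14.0313] v=[2.8750 -0.8750]
Step 4: x=[6.3477 13.6524] v=[3.5156 -1.5156]
Step 5: x=[7.3082 13.1920] v=[3.8418 -1.8418]
Max displacement = 2.2500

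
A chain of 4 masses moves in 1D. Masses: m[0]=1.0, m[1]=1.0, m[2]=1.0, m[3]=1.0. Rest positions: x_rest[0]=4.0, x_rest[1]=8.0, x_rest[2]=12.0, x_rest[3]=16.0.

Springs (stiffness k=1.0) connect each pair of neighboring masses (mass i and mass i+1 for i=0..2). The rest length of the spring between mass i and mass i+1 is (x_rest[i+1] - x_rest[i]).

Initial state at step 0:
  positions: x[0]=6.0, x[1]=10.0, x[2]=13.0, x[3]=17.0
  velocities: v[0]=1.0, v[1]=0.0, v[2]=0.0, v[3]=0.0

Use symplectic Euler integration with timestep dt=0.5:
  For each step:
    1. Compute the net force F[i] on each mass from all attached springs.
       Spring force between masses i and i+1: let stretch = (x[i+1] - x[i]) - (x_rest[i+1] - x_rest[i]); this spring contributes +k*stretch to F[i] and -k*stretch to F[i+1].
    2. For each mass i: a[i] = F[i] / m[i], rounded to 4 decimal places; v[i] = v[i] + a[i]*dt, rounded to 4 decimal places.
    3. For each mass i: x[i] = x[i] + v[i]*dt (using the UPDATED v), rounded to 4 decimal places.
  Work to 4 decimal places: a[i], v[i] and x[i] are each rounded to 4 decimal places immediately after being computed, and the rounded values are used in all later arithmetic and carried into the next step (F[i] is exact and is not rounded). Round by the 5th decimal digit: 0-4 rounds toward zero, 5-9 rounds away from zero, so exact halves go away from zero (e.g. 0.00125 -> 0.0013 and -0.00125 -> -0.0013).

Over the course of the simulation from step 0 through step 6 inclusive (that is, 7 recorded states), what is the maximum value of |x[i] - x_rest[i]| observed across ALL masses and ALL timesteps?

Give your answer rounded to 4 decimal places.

Answer: 2.8125

Derivation:
Step 0: x=[6.0000 10.0000 13.0000 17.0000] v=[1.0000 0.0000 0.0000 0.0000]
Step 1: x=[6.5000 9.7500 13.2500 17.0000] v=[1.0000 -0.5000 0.5000 0.0000]
Step 2: x=[6.8125 9.5625 13.5625 17.0625] v=[0.6250 -0.3750 0.6250 0.1250]
Step 3: x=[6.8125 9.6875 13.7500 17.2500] v=[0.0000 0.2500 0.3750 0.3750]
Step 4: x=[6.5313 10.1094 13.7969 17.5625] v=[-0.5625 0.8438 0.0938 0.6250]
Step 5: x=[6.1446 10.5587 13.8634 17.9336] v=[-0.7735 0.8985 0.1329 0.7422]
Step 6: x=[5.8614 10.7306 14.1213 18.2872] v=[-0.5665 0.3438 0.5157 0.7071]
Max displacement = 2.8125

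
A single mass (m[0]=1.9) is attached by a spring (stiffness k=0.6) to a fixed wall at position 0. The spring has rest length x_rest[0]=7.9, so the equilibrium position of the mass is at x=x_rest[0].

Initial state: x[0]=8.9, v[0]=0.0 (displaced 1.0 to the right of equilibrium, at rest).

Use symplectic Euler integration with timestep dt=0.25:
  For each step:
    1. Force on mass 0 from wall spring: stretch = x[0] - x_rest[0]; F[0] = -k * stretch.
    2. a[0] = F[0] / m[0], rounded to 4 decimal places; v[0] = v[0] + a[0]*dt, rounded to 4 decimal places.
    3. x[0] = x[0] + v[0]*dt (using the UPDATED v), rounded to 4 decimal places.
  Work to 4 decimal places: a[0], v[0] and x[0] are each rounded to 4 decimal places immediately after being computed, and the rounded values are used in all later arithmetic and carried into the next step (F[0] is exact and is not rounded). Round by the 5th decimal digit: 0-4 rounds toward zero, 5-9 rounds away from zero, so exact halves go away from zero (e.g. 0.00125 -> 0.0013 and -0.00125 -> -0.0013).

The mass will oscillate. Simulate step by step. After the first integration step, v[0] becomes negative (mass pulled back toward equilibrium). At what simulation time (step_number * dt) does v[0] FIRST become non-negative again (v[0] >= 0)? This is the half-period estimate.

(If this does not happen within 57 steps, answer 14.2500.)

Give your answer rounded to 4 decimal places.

Step 0: x=[8.9000] v=[0.0000]
Step 1: x=[8.8803] v=[-0.0790]
Step 2: x=[8.8412] v=[-0.1564]
Step 3: x=[8.7835] v=[-0.2307]
Step 4: x=[8.7084] v=[-0.3005]
Step 5: x=[8.6173] v=[-0.3643]
Step 6: x=[8.5121] v=[-0.4209]
Step 7: x=[8.3948] v=[-0.4692]
Step 8: x=[8.2677] v=[-0.5083]
Step 9: x=[8.1334] v=[-0.5373]
Step 10: x=[7.9945] v=[-0.5557]
Step 11: x=[7.8537] v=[-0.5632]
Step 12: x=[7.7138] v=[-0.5596]
Step 13: x=[7.5776] v=[-0.5449]
Step 14: x=[7.4477] v=[-0.5195]
Step 15: x=[7.3268] v=[-0.4838]
Step 16: x=[7.2172] v=[-0.4386]
Step 17: x=[7.1210] v=[-0.3847]
Step 18: x=[7.0402] v=[-0.3232]
Step 19: x=[6.9764] v=[-0.2553]
Step 20: x=[6.9308] v=[-0.1824]
Step 21: x=[6.9043] v=[-0.1059]
Step 22: x=[6.8975] v=[-0.0273]
Step 23: x=[6.9105] v=[0.0519]
First v>=0 after going negative at step 23, time=5.7500

Answer: 5.7500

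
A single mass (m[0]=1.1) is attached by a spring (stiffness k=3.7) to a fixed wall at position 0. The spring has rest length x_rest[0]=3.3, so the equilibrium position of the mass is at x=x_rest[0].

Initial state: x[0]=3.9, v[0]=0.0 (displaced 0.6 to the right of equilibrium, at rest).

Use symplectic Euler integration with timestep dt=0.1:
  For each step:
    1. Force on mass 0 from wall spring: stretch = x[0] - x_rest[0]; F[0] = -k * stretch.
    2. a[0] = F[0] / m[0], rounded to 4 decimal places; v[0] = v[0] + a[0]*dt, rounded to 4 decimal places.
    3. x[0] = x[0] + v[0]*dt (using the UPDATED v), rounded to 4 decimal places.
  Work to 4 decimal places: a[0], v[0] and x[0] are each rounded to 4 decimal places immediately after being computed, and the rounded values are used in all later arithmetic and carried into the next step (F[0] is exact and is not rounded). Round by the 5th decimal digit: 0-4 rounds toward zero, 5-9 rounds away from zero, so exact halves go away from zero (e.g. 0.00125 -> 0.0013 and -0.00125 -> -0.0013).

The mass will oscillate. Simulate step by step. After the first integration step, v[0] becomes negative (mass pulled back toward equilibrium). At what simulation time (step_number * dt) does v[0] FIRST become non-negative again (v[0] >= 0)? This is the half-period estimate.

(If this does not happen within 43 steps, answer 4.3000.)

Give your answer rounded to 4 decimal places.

Answer: 1.8000

Derivation:
Step 0: x=[3.9000] v=[0.0000]
Step 1: x=[3.8798] v=[-0.2018]
Step 2: x=[3.8401] v=[-0.3968]
Step 3: x=[3.7823] v=[-0.5785]
Step 4: x=[3.7082] v=[-0.7407]
Step 5: x=[3.6204] v=[-0.8780]
Step 6: x=[3.5218] v=[-0.9858]
Step 7: x=[3.4158] v=[-1.0604]
Step 8: x=[3.3059] v=[-1.0994]
Step 9: x=[3.1958] v=[-1.1014]
Step 10: x=[3.0892] v=[-1.0664]
Step 11: x=[2.9897] v=[-0.9955]
Step 12: x=[2.9006] v=[-0.8911]
Step 13: x=[2.8249] v=[-0.7568]
Step 14: x=[2.7652] v=[-0.5970]
Step 15: x=[2.7235] v=[-0.4171]
Step 16: x=[2.7012] v=[-0.2232]
Step 17: x=[2.6990] v=[-0.0218]
Step 18: x=[2.7170] v=[0.1804]
First v>=0 after going negative at step 18, time=1.8000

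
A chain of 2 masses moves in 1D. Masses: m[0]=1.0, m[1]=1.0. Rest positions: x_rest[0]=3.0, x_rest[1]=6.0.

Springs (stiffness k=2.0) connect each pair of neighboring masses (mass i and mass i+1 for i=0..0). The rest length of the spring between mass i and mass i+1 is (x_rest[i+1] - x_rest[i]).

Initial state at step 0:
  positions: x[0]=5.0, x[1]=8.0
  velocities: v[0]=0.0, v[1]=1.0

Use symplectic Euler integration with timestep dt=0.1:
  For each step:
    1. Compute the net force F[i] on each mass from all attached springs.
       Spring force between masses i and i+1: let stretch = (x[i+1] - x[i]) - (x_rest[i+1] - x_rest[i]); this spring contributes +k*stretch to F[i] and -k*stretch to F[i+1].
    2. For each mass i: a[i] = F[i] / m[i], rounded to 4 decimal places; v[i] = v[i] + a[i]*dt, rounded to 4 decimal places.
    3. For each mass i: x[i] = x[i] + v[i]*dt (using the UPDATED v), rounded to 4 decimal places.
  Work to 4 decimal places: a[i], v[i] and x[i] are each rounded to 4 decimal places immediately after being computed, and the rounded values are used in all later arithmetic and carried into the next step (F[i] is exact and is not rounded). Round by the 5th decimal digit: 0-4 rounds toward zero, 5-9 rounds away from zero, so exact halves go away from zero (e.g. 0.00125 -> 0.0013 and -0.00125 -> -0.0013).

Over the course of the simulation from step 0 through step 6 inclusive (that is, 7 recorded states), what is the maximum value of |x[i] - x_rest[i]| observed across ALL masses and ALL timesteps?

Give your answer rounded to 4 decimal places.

Step 0: x=[5.0000 8.0000] v=[0.0000 1.0000]
Step 1: x=[5.0000 8.1000] v=[0.0000 1.0000]
Step 2: x=[5.0020 8.1980] v=[0.0200 0.9800]
Step 3: x=[5.0079 8.2921] v=[0.0592 0.9408]
Step 4: x=[5.0195 8.3805] v=[0.1160 0.8840]
Step 5: x=[5.0383 8.4617] v=[0.1882 0.8118]
Step 6: x=[5.0656 8.5344] v=[0.2729 0.7271]
Max displacement = 2.5344

Answer: 2.5344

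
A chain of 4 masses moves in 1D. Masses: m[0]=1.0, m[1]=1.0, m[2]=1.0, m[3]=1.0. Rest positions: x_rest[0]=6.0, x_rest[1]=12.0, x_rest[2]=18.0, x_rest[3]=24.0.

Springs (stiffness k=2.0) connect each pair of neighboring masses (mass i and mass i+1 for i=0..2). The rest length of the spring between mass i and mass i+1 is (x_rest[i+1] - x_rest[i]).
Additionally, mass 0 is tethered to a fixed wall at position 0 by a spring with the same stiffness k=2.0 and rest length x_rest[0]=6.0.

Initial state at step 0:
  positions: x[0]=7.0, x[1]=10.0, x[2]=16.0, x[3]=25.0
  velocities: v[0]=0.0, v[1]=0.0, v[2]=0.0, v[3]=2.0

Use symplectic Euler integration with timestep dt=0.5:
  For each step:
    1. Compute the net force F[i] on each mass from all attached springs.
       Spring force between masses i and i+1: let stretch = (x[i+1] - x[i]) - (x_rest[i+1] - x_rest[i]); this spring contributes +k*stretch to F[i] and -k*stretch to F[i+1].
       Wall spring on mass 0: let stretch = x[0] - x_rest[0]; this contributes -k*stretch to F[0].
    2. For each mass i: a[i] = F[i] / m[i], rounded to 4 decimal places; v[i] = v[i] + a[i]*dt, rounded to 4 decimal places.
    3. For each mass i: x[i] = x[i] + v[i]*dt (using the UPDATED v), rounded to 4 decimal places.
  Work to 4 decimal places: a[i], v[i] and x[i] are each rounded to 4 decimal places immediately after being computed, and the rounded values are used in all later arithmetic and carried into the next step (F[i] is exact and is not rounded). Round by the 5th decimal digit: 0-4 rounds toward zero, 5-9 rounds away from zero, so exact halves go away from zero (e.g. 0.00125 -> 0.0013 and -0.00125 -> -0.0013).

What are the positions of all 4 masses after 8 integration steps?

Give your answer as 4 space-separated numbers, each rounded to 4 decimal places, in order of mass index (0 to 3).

Answer: 4.5860 13.0821 21.8321 25.0587

Derivation:
Step 0: x=[7.0000 10.0000 16.0000 25.0000] v=[0.0000 0.0000 0.0000 2.0000]
Step 1: x=[5.0000 11.5000 17.5000 24.5000] v=[-4.0000 3.0000 3.0000 -1.0000]
Step 2: x=[3.7500 12.7500 19.5000 23.5000] v=[-2.5000 2.5000 4.0000 -2.0000]
Step 3: x=[5.1250 12.8750 20.1250 23.5000] v=[2.7500 0.2500 1.2500 0.0000]
Step 4: x=[7.8125 12.7500 18.8125 24.8125] v=[5.3750 -0.2500 -2.6250 2.6250]
Step 5: x=[9.0625 13.1875 17.4688 26.1250] v=[2.5000 0.8750 -2.6875 2.6250]
Step 6: x=[7.8438 13.7032 18.3125 26.1094] v=[-2.4375 1.0313 1.6874 -0.0312]
Step 7: x=[5.6329 13.5938 20.7500 25.1954] v=[-4.4219 -0.2188 4.8750 -1.8281]
Step 8: x=[4.5860 13.0821 21.8321 25.0587] v=[-2.0939 -1.0235 2.1642 -0.2735]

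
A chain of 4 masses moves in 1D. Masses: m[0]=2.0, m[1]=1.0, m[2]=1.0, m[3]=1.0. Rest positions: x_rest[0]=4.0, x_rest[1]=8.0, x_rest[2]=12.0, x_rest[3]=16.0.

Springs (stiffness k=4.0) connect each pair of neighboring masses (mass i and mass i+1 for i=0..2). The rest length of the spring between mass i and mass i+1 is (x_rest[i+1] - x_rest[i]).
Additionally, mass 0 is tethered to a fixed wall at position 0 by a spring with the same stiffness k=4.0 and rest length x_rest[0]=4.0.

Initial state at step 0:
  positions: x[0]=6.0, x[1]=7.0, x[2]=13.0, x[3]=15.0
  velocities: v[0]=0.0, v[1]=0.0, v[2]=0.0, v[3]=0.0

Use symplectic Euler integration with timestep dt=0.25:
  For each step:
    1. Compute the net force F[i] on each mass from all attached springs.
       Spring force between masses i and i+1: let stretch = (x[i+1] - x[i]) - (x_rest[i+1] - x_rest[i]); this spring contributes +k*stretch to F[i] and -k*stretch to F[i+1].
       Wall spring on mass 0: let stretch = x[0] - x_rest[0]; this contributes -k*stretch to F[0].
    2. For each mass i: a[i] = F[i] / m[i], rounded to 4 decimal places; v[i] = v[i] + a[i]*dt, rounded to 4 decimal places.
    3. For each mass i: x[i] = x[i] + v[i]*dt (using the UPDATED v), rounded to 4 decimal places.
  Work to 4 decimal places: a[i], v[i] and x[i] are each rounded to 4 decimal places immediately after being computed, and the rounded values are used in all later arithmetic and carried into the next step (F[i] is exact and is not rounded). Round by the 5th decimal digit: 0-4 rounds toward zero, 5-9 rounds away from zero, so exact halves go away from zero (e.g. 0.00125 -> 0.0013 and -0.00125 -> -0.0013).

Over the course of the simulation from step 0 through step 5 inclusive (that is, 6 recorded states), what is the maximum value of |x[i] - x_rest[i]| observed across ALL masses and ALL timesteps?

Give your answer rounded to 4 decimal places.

Step 0: x=[6.0000 7.0000 13.0000 15.0000] v=[0.0000 0.0000 0.0000 0.0000]
Step 1: x=[5.3750 8.2500 12.0000 15.5000] v=[-2.5000 5.0000 -4.0000 2.0000]
Step 2: x=[4.4375 9.7188 10.9375 16.1250] v=[-3.7500 5.8750 -4.2500 2.5000]
Step 3: x=[3.6055 10.1719 10.8672 16.4531] v=[-3.3281 1.8124 -0.2812 1.3125]
Step 4: x=[3.1436 9.1572 12.0196 16.3848] v=[-1.8477 -4.0587 4.6094 -0.2734]
Step 5: x=[3.0404 7.3547 13.5477 16.2252] v=[-0.4127 -7.2099 6.1122 -0.6386]
Max displacement = 2.1719

Answer: 2.1719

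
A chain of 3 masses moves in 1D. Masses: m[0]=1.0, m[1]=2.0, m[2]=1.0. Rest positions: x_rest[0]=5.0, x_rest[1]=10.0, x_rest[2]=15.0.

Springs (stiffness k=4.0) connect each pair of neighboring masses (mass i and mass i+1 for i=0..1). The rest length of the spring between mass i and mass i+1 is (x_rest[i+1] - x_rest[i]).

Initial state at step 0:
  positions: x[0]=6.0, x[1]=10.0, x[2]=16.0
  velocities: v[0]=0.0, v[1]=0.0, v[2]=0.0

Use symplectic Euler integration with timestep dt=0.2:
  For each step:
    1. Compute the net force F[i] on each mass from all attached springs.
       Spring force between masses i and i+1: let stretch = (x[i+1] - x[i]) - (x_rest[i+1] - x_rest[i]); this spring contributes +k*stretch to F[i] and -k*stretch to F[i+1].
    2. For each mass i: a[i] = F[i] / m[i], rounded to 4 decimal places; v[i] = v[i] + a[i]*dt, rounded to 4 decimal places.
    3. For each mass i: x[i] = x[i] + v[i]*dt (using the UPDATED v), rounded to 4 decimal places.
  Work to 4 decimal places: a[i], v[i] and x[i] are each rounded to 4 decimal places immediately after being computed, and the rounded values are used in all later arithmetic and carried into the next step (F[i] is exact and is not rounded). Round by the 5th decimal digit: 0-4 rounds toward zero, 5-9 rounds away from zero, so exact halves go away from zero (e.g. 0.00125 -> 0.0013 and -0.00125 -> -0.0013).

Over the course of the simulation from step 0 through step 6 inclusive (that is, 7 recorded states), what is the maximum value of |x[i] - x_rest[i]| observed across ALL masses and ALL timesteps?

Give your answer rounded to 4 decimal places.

Answer: 1.0213

Derivation:
Step 0: x=[6.0000 10.0000 16.0000] v=[0.0000 0.0000 0.0000]
Step 1: x=[5.8400 10.1600 15.8400] v=[-0.8000 0.8000 -0.8000]
Step 2: x=[5.5712 10.4288 15.5712] v=[-1.3440 1.3440 -1.3440]
Step 3: x=[5.2796 10.7204 15.2796] v=[-1.4579 1.4579 -1.4579]
Step 4: x=[5.0585 10.9415 15.0585] v=[-1.1053 1.1053 -1.1053]
Step 5: x=[4.9787 11.0213 14.9787] v=[-0.3989 0.3989 -0.3989]
Step 6: x=[5.0657 10.9343 15.0657] v=[0.4352 -0.4352 0.4352]
Max displacement = 1.0213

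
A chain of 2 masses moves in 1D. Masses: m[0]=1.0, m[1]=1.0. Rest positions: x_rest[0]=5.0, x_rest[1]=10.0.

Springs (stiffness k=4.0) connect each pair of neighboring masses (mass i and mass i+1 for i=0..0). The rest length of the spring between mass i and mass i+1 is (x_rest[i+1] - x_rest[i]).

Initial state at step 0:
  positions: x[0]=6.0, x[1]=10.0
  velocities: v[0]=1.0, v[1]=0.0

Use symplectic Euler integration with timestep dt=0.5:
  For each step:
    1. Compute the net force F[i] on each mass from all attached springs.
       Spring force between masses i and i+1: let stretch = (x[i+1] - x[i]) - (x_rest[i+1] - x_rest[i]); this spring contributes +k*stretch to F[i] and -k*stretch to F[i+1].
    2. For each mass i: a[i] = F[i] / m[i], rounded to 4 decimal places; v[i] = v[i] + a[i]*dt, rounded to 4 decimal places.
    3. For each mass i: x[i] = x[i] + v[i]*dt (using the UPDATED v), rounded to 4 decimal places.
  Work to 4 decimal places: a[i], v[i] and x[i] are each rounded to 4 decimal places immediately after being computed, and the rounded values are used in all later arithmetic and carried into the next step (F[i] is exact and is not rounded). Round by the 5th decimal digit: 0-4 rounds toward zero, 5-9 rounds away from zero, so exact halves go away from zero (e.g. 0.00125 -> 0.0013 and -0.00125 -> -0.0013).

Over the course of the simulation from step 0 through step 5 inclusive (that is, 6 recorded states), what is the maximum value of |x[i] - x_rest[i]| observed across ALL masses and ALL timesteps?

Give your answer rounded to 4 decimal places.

Answer: 2.0000

Derivation:
Step 0: x=[6.0000 10.0000] v=[1.0000 0.0000]
Step 1: x=[5.5000 11.0000] v=[-1.0000 2.0000]
Step 2: x=[5.5000 11.5000] v=[0.0000 1.0000]
Step 3: x=[6.5000 11.0000] v=[2.0000 -1.0000]
Step 4: x=[7.0000 11.0000] v=[1.0000 0.0000]
Step 5: x=[6.5000 12.0000] v=[-1.0000 2.0000]
Max displacement = 2.0000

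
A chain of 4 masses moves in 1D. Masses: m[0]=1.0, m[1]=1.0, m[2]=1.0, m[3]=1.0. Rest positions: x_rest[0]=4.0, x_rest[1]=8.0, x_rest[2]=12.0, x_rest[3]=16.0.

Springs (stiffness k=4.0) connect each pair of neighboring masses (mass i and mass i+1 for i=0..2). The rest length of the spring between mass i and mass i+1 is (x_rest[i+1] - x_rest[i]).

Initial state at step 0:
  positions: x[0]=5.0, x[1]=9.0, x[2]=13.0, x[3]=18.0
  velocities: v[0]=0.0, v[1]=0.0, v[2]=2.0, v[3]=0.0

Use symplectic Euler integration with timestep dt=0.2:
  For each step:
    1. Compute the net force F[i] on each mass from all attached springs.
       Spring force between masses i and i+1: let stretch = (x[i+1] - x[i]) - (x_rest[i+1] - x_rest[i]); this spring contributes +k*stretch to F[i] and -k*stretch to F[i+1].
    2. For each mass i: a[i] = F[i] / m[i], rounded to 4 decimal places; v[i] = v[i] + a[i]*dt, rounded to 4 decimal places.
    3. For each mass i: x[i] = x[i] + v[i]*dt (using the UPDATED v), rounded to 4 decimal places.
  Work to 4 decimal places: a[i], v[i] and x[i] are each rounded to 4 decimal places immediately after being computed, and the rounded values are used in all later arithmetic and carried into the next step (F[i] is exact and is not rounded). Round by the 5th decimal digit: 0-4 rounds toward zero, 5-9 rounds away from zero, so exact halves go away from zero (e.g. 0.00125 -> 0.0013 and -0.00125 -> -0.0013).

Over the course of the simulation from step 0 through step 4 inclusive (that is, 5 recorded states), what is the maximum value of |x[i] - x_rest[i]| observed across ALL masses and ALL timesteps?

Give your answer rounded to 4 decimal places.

Answer: 2.3623

Derivation:
Step 0: x=[5.0000 9.0000 13.0000 18.0000] v=[0.0000 0.0000 2.0000 0.0000]
Step 1: x=[5.0000 9.0000 13.5600 17.8400] v=[0.0000 0.0000 2.8000 -0.8000]
Step 2: x=[5.0000 9.0896 14.0752 17.6352] v=[0.0000 0.4480 2.5760 -1.0240]
Step 3: x=[5.0143 9.3226 14.3623 17.5008] v=[0.0717 1.1648 1.4355 -0.6720]
Step 4: x=[5.0780 9.6726 14.3452 17.5042] v=[0.3183 1.7499 -0.0855 0.0172]
Max displacement = 2.3623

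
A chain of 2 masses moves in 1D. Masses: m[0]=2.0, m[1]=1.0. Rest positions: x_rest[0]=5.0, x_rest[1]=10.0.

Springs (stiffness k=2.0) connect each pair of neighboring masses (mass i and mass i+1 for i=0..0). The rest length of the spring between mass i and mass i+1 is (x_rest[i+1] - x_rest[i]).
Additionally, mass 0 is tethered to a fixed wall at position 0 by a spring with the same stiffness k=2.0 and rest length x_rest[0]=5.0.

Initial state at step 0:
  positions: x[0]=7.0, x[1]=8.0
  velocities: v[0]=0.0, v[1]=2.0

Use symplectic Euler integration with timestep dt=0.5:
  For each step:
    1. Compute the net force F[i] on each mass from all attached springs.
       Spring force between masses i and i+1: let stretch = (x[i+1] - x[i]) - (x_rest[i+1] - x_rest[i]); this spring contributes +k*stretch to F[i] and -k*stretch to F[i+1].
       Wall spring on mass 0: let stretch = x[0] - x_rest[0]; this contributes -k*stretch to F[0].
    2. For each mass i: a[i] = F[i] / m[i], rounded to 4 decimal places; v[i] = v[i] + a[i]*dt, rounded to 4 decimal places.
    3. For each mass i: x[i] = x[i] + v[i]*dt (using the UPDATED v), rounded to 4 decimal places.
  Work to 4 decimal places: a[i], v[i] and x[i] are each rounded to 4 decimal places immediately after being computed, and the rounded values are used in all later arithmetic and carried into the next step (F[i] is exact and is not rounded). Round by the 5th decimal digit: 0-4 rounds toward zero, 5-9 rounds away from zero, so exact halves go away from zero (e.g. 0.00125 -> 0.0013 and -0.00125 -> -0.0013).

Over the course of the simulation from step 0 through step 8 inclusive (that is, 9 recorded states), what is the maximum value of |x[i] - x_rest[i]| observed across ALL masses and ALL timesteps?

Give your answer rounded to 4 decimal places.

Answer: 4.1250

Derivation:
Step 0: x=[7.0000 8.0000] v=[0.0000 2.0000]
Step 1: x=[5.5000 11.0000] v=[-3.0000 6.0000]
Step 2: x=[4.0000 13.7500] v=[-3.0000 5.5000]
Step 3: x=[3.9375 14.1250] v=[-0.1250 0.7500]
Step 4: x=[5.4375 11.9063] v=[3.0000 -4.4375]
Step 5: x=[7.1954 8.9532] v=[3.5157 -5.9063]
Step 6: x=[7.5939 7.6212] v=[0.7969 -2.6641]
Step 7: x=[6.1007 8.7755] v=[-2.9864 2.3086]
Step 8: x=[3.7510 11.0924] v=[-4.6994 4.6338]
Max displacement = 4.1250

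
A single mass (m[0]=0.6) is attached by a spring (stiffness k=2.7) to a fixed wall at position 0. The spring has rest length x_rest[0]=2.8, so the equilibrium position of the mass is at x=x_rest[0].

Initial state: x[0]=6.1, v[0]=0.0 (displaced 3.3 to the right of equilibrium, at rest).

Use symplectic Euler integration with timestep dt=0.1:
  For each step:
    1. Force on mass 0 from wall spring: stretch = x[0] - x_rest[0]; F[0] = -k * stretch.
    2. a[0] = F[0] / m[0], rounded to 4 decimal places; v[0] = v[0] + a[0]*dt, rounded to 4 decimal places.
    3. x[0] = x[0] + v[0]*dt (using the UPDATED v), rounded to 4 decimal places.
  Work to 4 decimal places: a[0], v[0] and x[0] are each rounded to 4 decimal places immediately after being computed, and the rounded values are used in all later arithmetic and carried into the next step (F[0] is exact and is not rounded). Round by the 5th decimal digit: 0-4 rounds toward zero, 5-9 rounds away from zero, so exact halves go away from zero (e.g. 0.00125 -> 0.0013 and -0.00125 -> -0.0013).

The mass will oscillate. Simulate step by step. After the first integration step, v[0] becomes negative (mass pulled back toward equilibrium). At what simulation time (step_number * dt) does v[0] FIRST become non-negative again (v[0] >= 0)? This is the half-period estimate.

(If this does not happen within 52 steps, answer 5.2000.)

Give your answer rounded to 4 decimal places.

Answer: 1.5000

Derivation:
Step 0: x=[6.1000] v=[0.0000]
Step 1: x=[5.9515] v=[-1.4850]
Step 2: x=[5.6612] v=[-2.9032]
Step 3: x=[5.2421] v=[-4.1907]
Step 4: x=[4.7131] v=[-5.2897]
Step 5: x=[4.0980] v=[-6.1506]
Step 6: x=[3.4245] v=[-6.7347]
Step 7: x=[2.7229] v=[-7.0157]
Step 8: x=[2.0248] v=[-6.9810]
Step 9: x=[1.3616] v=[-6.6322]
Step 10: x=[0.7631] v=[-5.9849]
Step 11: x=[0.2563] v=[-5.0683]
Step 12: x=[-0.1361] v=[-3.9236]
Step 13: x=[-0.3963] v=[-2.6024]
Step 14: x=[-0.5127] v=[-1.1641]
Step 15: x=[-0.4800] v=[0.3266]
First v>=0 after going negative at step 15, time=1.5000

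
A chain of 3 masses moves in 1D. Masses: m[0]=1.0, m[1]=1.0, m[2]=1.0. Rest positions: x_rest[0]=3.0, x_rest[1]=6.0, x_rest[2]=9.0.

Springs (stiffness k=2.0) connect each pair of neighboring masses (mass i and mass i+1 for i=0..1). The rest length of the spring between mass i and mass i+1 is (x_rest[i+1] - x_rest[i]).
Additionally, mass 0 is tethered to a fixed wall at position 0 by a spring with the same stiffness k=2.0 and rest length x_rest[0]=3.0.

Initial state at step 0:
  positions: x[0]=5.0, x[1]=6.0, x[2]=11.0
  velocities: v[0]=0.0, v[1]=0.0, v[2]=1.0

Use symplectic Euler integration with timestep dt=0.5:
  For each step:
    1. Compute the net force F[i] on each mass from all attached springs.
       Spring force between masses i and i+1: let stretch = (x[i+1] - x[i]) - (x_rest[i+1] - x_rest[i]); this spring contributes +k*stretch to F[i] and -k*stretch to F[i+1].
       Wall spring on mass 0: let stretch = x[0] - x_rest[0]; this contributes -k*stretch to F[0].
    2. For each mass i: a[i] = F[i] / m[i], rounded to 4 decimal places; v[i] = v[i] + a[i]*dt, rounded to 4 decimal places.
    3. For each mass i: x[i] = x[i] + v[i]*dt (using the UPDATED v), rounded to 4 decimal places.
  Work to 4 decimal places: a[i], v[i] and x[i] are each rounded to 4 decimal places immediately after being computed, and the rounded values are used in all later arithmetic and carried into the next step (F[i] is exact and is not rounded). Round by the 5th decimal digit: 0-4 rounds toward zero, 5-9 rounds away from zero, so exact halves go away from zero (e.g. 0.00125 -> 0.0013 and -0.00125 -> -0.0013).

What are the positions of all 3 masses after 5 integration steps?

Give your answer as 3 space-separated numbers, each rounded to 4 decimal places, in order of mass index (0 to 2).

Answer: 4.0313 6.1250 9.5625

Derivation:
Step 0: x=[5.0000 6.0000 11.0000] v=[0.0000 0.0000 1.0000]
Step 1: x=[3.0000 8.0000 10.5000] v=[-4.0000 4.0000 -1.0000]
Step 2: x=[2.0000 8.7500 10.2500] v=[-2.0000 1.5000 -0.5000]
Step 3: x=[3.3750 6.8750 10.7500] v=[2.7500 -3.7500 1.0000]
Step 4: x=[4.8125 5.1875 10.8125] v=[2.8750 -3.3750 0.1250]
Step 5: x=[4.0313 6.1250 9.5625] v=[-1.5625 1.8750 -2.5000]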